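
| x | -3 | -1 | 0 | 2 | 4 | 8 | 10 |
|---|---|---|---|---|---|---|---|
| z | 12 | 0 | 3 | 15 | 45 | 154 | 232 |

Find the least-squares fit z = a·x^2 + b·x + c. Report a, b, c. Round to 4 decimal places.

a = 2.0306, b = 2.7382, c = 1.7561

The normal system MᵀM·[a, b, c]ᵀ = Mᵀz is [[14450, 1556, 194]; [1556, 194, 20]; [194, 20, 7]]·[a, b, c]ᵀ = [33944, 3726, 461]ᵀ.
Inverting the 3×3 Gram matrix, [a, b, c]ᵀ = [846941/417081, 1142035/417081, 244147/139027]ᵀ.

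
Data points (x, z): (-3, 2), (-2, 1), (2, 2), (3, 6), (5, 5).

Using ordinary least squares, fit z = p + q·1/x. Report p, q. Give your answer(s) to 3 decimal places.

p = 3.084, q = 2.908

Entries of AᵀA: Σ1 = 5, Σ1/x = 1/5, Σ1/x·1/x = 343/450.
Right-hand side: Σz = 16, Σ1/x·z = 17/6.
So AᵀA·[p, q]ᵀ = Aᵀz: [[5, 1/5]; [1/5, 343/450]]·[p, q]ᵀ = [16, 17/6]ᵀ.
det = 5·(343/450) − (1/5)² = 1697/450.
p = (16·(343/450) − (1/5)·(17/6))/(1697/450) = 5233/1697; q = (5·(17/6) − (1/5)·16)/(1697/450) = 4935/1697.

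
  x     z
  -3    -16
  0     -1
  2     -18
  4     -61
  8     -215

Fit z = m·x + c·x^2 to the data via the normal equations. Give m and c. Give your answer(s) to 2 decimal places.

With design matrix A, AᵀA = [[93, 557]; [557, 4449]] and Aᵀz = [-1952, -14952]ᵀ.
Δ = 93·4449 − 557² = 103508.
m = ((-1952)·4449 − 557·(-14952))/103508 = -89046/25877; c = (93·(-14952) − 557·(-1952))/103508 = -75818/25877.

m = -3.44, c = -2.93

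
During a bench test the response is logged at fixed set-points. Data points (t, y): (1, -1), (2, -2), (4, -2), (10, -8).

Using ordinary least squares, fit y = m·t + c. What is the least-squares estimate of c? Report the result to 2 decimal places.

c = 0.04

Setting ∂/∂m … = 0 gives: 121·m + 17·c = -93;  17·m + 4·c = -13.
Δ = 121·4 − 17² = 195.
m = ((-93)·4 − 17·(-13))/195 = -151/195; c = (121·(-13) − 17·(-93))/195 = 8/195.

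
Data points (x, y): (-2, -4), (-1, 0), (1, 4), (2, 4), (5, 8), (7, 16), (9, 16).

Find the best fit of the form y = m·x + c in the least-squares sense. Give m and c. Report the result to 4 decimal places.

m = 1.8039, c = 0.8739

Normal-equation sums: Σx·x = 165, Σx = 21, Σ1 = 7.
For Aᵀy: Σx·y = 316, Σy = 44.
Eliminating c: 7·(row 1) − 21·(row 2) gives 714·m = 7·316 − 21·44 = 1288, so m = 92/51.
Then c = (44 − 21·(92/51))/7 = 104/119.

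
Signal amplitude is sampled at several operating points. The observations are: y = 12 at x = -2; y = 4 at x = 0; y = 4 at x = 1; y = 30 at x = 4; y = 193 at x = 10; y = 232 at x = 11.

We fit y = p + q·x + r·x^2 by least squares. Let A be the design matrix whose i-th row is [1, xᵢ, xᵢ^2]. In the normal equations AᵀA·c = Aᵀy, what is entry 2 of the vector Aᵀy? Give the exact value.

Entry 2 ↔ basis x, so (Aᵀy)_{2} = Σᵢ (x)·yᵢ = (-2)·(12) + (0)·(4) + (1)·(4) + (4)·(30) + (10)·(193) + (11)·(232) = 4582.

4582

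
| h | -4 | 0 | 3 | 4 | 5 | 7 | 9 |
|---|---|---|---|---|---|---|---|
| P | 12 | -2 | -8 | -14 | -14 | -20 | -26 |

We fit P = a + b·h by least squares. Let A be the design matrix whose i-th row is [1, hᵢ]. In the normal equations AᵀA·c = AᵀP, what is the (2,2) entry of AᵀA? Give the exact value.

196

Row 2 ↔ basis h, column 2 ↔ basis h, so (AᵀA)_{2,2} = Σᵢ (h)·(h) = (-4)·(-4) + (0)·(0) + (3)·(3) + (4)·(4) + (5)·(5) + (7)·(7) + (9)·(9) = 196.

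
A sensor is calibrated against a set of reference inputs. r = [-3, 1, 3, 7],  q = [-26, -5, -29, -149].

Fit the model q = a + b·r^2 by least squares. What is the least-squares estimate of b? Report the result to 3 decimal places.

b = -3.017

The normal equations are: 4·a + 68·b = -209;  68·a + 2564·b = -7801.
(Σ1 = 4, Σr^2 = 68, Σr^2·r^2 = 2564, Σq = -209, Σr^2·q = -7801.)
det = 4·2564 − 68² = 5632.
a = ((-209)·2564 − 68·(-7801))/5632 = -169/176; b = (4·(-7801) − 68·(-209))/5632 = -531/176.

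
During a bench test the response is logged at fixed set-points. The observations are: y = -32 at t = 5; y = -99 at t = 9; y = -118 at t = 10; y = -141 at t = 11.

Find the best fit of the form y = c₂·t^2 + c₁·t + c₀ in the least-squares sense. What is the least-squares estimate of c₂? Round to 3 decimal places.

With design matrix M, MᵀM = [[31827, 3185, 327]; [3185, 327, 35]; [327, 35, 4]] and Mᵀy = [-37680, -3782, -390]ᵀ.
Inverting the 3×3 Gram matrix, [c₂, c₁, c₀]ᵀ = [-1345/1804, -11139/1804, 15765/902]ᵀ.

c₂ = -0.746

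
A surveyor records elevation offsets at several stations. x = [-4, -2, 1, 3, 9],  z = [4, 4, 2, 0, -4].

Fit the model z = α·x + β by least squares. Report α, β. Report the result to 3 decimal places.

From the data, Σx·x = 111, Σx = 7, Σ1 = 5.
For Aᵀz: Σx·z = -58, Σz = 6.
Determinant 111·5 − 7² = 506.
α = ((-58)·5 − 7·6)/506 = -166/253; β = (111·6 − 7·(-58))/506 = 536/253.

α = -0.656, β = 2.119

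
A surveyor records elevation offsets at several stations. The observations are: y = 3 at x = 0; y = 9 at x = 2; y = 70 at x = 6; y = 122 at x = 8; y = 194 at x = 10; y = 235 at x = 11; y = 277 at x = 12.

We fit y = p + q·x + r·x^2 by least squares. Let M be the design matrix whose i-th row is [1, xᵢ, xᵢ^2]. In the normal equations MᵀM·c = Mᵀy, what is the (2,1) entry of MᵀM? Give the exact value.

Row 2 ↔ basis x, column 1 ↔ basis 1, so (MᵀM)_{2,1} = Σᵢ x = (0)·(1) + (2)·(1) + (6)·(1) + (8)·(1) + (10)·(1) + (11)·(1) + (12)·(1) = 49.

49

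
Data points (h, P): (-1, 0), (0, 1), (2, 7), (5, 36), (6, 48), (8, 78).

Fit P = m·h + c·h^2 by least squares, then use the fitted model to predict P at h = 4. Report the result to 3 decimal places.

P̂ = 23.975

Setting ∂/∂m … = 0 gives: 130·m + 860·c = 1106;  860·m + 6034·c = 7648.
(Σh·h = 130, Σh·h^2 = 860, Σh^2·h^2 = 6034, Σh·P = 1106, Σh^2·P = 7648.)
det = 130·6034 − 860² = 44820.
m = (1106·6034 − 860·7648)/44820 = 8027/3735; c = (130·7648 − 860·1106)/44820 = 718/747.
At h = 4: P̂ = (8027/3735)·(4) + (718/747)·(16) = 89548/3735.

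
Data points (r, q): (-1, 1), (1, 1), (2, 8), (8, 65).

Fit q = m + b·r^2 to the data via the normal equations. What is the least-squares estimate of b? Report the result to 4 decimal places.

b = 0.9974

The normal equations are: 4·m + 70·b = 75;  70·m + 4114·b = 4194.
Eliminating b: 4114·(row 1) − 70·(row 2) gives 11556·m = 4114·75 − 70·4194 = 14970, so m = 2495/1926.
Then b = (4194 − 70·(2495/1926))/4114 = 1921/1926.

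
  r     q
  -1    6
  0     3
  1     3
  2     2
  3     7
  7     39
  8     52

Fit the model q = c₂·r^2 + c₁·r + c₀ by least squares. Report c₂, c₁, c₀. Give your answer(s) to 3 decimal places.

The normal equations are: 6596·c₂ + 890·c₁ + 128·c₀ = 5319;  890·c₂ + 128·c₁ + 20·c₀ = 711;  128·c₂ + 20·c₁ + 7·c₀ = 112.
(Σr^2·r^2 = 6596, Σr^2·r = 890, Σr^2 = 128, Σr·r = 128, Σr = 20, Σ1 = 7, Σr^2·q = 5319, Σr·q = 711, Σq = 112.)
Solving the 3×3 system (Gaussian elimination) gives c₂ = 4463/4442, c₁ = -8511/4442, c₀ = 6890/2221.

c₂ = 1.005, c₁ = -1.916, c₀ = 3.102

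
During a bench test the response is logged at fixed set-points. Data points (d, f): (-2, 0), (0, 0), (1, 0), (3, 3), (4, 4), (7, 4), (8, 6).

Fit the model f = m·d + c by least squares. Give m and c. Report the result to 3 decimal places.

m = 0.625, c = 0.554

Forming XᵀX = [[143, 21]; [21, 7]] and Xᵀf = [101, 17]ᵀ gives XᵀX·[m, c]ᵀ = Xᵀf.
Δ = 143·7 − 21² = 560.
m = (101·7 − 21·17)/560 = 5/8; c = (143·17 − 21·101)/560 = 31/56.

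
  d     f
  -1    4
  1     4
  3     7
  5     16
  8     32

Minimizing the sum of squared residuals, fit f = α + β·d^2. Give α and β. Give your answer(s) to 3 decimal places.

Normal-equation sums: Σ1 = 5, Σd^2 = 100, Σd^2·d^2 = 4804.
And Σf = 63, Σd^2·f = 2519.
det = 5·4804 − 100² = 14020.
α = (63·4804 − 100·2519)/14020 = 12688/3505; β = (5·2519 − 100·63)/14020 = 1259/2804.

α = 3.620, β = 0.449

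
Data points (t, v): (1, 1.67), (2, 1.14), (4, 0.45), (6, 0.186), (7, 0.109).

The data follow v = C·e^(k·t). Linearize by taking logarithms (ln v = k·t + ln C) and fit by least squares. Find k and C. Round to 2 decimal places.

k = -0.45, C = 2.74

Linearized form: ln v = k·t + ln C. From the 5 transformed points,
Σt = 20.0000, Σ(t)² = 106.0000, Σln v = -4.0531, Σt·ln v = -28.0261.
Equations: 106.0000·k + 20.0000·ln C = -28.0261;  20.0000·k + 5·ln C = -4.0531.
Δ = 106.0000·5 − (20.0000)² = 130.0000; k = (-28.0261·5 − 20.0000·-4.0531)/130.0000 = -0.45438, ln C = (106.0000·-4.0531 − 20.0000·-28.0261)/130.0000 = 1.00689, so C = exp(1.00689) = 2.73707.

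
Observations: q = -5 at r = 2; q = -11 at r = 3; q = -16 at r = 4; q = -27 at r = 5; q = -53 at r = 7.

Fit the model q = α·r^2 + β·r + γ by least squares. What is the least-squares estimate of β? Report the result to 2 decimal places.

β = 1.46

MᵀM·[α, β, γ]ᵀ = Mᵀq reads: 3379·α + 567·β + 103·γ = -3647;  567·α + 103·β + 21·γ = -613;  103·α + 21·β + 5·γ = -112.
Solving the 3×3 system (Gaussian elimination) gives α = -237/194, β = 283/194, γ = -326/97.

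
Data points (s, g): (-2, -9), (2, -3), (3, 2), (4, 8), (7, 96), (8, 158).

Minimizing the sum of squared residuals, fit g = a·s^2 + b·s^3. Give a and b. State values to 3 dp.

The normal system AᵀA·[a, b]ᵀ = Aᵀg is [[6866, 50842]; [50842, 384746]]·[a, b]ᵀ = [14914, 114438]ᵀ.
Eliminating b: 384746·(row 1) − 50842·(row 2) gives 56757072·a = 384746·14914 − 50842·114438 = -80154952, so a = -10019369/7094634.
Then b = (114438 − 50842·(-10019369/7094634))/384746 = 3434215/7094634.

a = -1.412, b = 0.484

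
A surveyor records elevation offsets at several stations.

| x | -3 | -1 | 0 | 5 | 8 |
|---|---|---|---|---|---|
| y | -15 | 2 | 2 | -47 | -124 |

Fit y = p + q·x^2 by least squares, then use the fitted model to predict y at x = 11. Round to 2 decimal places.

ŷ = -237.19

Forming MᵀM = [[5, 99]; [99, 4803]] and Mᵀy = [-182, -9244]ᵀ gives MᵀM·[p, q]ᵀ = Mᵀy.
Eliminating q: 4803·(row 1) − 99·(row 2) gives 14214·p = 4803·(-182) − 99·(-9244) = 41010, so p = 6835/2369.
Then q = ((-9244) − 99·(6835/2369))/4803 = -14101/7107.
At x = 11: ŷ = (6835/2369)·(1) + (-14101/7107)·(121) = -73292/309.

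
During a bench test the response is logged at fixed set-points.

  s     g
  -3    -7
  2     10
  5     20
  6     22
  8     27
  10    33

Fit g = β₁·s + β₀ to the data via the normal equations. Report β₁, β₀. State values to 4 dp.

β₁ = 3.0652, β₀ = 3.1957

Normal-equation sums: Σs·s = 238, Σs = 28, Σ1 = 6.
And Σs·g = 819, Σg = 105.
Normal equations: [[238, 28]; [28, 6]]·[β₁, β₀]ᵀ = [819, 105]ᵀ.
Determinant 238·6 − 28² = 644.
β₁ = (819·6 − 28·105)/644 = 141/46; β₀ = (238·105 − 28·819)/644 = 147/46.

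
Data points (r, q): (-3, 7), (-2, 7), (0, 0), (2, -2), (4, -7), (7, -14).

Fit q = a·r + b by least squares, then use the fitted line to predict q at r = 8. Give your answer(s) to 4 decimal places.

With design matrix X, XᵀX = [[82, 8]; [8, 6]] and Xᵀq = [-165, -9]ᵀ.
Determinant 82·6 − 8² = 428.
a = ((-165)·6 − 8·(-9))/428 = -459/214; b = (82·(-9) − 8·(-165))/428 = 291/214.
At r = 8: q̂ = (-459/214)·(8) + (291/214)·(1) = -3381/214.

q̂ = -15.7991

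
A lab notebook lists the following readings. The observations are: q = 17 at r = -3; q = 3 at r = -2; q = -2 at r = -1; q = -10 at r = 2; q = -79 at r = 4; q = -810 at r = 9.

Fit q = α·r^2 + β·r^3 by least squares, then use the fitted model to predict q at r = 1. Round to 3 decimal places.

Compute the Gram sums: Σr^2·r^2 = 6931, Σr^2·r^3 = 59829, Σr^3·r^3 = 536395.
And Σr^2·q = -66751, Σr^3·q = -596107.
MᵀM·[α, β]ᵀ = Mᵀq becomes [[6931, 59829]; [59829, 536395]]·[α, β]ᵀ = [-66751, -596107]ᵀ.
det = 6931·536395 − 59829² = 138244504.
α = ((-66751)·536395 − 59829·(-596107))/138244504 = -70208471/69122252; β = (6931·(-596107) − 59829·(-66751))/138244504 = -68986019/69122252.
At r = 1: q̂ = (-70208471/69122252)·(1) + (-68986019/69122252)·(1) = -69597245/34561126.

q̂ = -2.014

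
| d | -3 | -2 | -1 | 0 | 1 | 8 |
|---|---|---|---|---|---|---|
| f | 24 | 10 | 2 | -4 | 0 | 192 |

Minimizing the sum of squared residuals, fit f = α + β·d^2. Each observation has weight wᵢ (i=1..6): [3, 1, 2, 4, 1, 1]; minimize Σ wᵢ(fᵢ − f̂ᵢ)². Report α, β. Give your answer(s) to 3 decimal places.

α = -3.051, β = 3.047

Setting ∂/∂α … = 0 gives: 12·α + 98·β = 262;  98·α + 4358·β = 12980.
(Σwᵢ·1 = 12, Σwᵢ·d^2 = 98, Σwᵢ·d^2·d^2 = 4358, Σwᵢ·f = 262, Σwᵢ·d^2·f = 12980.)
Eliminating β: 4358·(row 1) − 98·(row 2) gives 42692·α = 4358·262 − 98·12980 = -130244, so α = -32561/10673.
Then β = (12980 − 98·(-32561/10673))/4358 = 32521/10673.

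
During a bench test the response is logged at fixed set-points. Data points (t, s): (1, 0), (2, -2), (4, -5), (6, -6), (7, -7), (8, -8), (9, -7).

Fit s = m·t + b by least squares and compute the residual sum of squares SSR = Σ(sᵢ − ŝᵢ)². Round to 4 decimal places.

Entries of XᵀX: Σt·t = 251, Σt = 37, Σ1 = 7.
And Σt·s = -236, Σs = -35.
det = 251·7 − 37² = 388.
m = ((-236)·7 − 37·(-35))/388 = -357/388; b = (251·(-35) − 37·(-236))/388 = -53/388.
Residuals: 205/194, -9/388, -459/388, -133/388, -41/97, -195/388, 275/194; SSR = 1969/388.

SSR = 5.0747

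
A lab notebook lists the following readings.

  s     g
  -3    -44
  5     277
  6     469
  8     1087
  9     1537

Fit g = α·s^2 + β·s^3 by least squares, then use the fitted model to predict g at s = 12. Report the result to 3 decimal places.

ĝ = 3588.730

Sums needed: Σs^2·s^2 = 12659, Σs^2·s^3 = 102475, Σs^3·s^3 = 856595.
Moment sums: Σs^2·g = 217478, Σs^3·g = 1814134.
Normal equations: [[12659, 102475]; [102475, 856595]]·[α, β]ᵀ = [217478, 1814134]ᵀ.
Eliminating β: 856595·(row 1) − 102475·(row 2) gives 342510480·α = 856595·217478 − 102475·1814134 = 387185760, so α = 26/23.
Then β = (1814134 − 102475·(26/23))/856595 = 228/115.
At s = 12: ĝ = (26/23)·(144) + (228/115)·(1728) = 412704/115.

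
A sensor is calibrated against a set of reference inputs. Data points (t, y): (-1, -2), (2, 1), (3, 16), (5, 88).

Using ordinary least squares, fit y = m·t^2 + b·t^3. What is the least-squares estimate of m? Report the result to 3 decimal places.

Sums needed: Σt^2·t^2 = 723, Σt^2·t^3 = 3399, Σt^3·t^3 = 16419.
Moment sums: Σt^2·y = 2346, Σt^3·y = 11442.
AᵀA·[m, b]ᵀ = Aᵀy becomes [[723, 3399]; [3399, 16419]]·[m, b]ᵀ = [2346, 11442]ᵀ.
Eliminating b: 16419·(row 1) − 3399·(row 2) gives 317736·m = 16419·2346 − 3399·11442 = -372384, so m = -1724/1471.
Then b = (11442 − 3399·(-1724/1471))/16419 = 1382/1471.

m = -1.172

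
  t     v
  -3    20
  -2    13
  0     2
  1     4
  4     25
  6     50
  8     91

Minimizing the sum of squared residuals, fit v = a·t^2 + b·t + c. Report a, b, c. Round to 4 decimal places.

Sums needed: Σt^2·t^2 = 5746, Σt^2·t = 758, Σt^2 = 130, Σt·t = 130, Σt = 14, Σ1 = 7.
For Aᵀv: Σt^2·v = 8260, Σt·v = 1046, Σv = 205.
Solving the 3×3 system (Gaussian elimination) gives a = 26729/17856, b = -19163/17856, c = 8107/2232.

a = 1.4969, b = -1.0732, c = 3.6322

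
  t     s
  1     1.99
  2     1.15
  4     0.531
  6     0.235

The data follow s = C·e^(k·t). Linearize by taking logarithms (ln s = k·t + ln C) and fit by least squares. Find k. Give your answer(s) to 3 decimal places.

k = -0.419

With ln sᵢ as the transformed response and tᵢ as the regressor:
Σt = 13.0000, Σ(t)² = 57.0000, Σln s = -1.2533, Σt·ln s = -10.2533.
Equations: 57.0000·k + 13.0000·ln C = -10.2533;  13.0000·k + 4·ln C = -1.2533.
Solving (det = 59.0000): k = -0.41900, ln C = 1.04843.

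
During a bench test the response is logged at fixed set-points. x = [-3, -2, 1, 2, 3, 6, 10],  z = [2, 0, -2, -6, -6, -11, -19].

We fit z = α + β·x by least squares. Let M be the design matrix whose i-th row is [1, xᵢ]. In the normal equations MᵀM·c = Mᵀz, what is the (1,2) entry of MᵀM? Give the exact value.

Row 1 ↔ basis 1, column 2 ↔ basis x, so (MᵀM)_{1,2} = Σᵢ x = (1)·(-3) + (1)·(-2) + (1)·(1) + (1)·(2) + (1)·(3) + (1)·(6) + (1)·(10) = 17.

17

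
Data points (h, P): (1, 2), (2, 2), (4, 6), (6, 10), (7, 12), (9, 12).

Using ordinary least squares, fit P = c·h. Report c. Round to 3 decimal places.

The normal equations are: 187·c = 282.
Hence c = 282 / 187 ≈ 1.50802.

c = 1.508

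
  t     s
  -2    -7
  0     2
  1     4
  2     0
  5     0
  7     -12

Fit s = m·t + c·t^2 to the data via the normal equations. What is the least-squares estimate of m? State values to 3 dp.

From the data, Σt·t = 83, Σt·t^2 = 469, Σt^2·t^2 = 3059.
Moment sums: Σt·s = -66, Σt^2·s = -612.
det = 83·3059 − 469² = 33936.
m = ((-66)·3059 − 469·(-612))/33936 = 2027/808; c = (83·(-612) − 469·(-66))/33936 = -3307/5656.

m = 2.509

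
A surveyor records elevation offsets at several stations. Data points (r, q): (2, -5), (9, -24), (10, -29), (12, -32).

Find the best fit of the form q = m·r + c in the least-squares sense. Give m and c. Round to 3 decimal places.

m = -2.775, c = 0.396

XᵀX·[m, c]ᵀ = Xᵀq reads: 329·m + 33·c = -900;  33·m + 4·c = -90.
det = 329·4 − 33² = 227.
m = ((-900)·4 − 33·(-90))/227 = -630/227; c = (329·(-90) − 33·(-900))/227 = 90/227.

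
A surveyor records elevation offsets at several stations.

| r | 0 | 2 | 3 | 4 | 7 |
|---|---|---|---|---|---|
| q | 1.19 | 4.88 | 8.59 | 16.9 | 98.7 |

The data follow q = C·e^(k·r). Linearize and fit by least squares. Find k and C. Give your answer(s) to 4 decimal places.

k = 0.6277, C = 1.2932

Taking logs, ln q = k·r + ln C, so regress ln q on r.
Sums: Σr = 16.0000, Σ(r)² = 78.0000, Σln q = 11.3291, Σr·ln q = 53.0759.
Normal system: [[78.0000, 16.0000]; [16.0000, 5]]·[k, ln C]ᵀ = [53.0759, 11.3291]ᵀ.
Slope k = (n·Σr·ln q − Σr·Σln q)/(n·Σ(r)² − (Σr)²) = (5·53.0759 − 16.0000·11.3291)/134.0000 = 0.62772; ln C = (Σln q − k·Σr)/n = 0.25712, so C = exp(0.25712) = 1.29320.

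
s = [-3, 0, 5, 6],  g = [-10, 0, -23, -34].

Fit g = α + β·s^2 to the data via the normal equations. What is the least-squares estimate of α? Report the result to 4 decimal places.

From the data, Σ1 = 4, Σs^2 = 70, Σs^2·s^2 = 2002.
And Σg = -67, Σs^2·g = -1889.
MᵀM·[α, β]ᵀ = Mᵀg becomes [[4, 70]; [70, 2002]]·[α, β]ᵀ = [-67, -1889]ᵀ.
Δ = 4·2002 − 70² = 3108.
α = ((-67)·2002 − 70·(-1889))/3108 = -68/111; β = (4·(-1889) − 70·(-67))/3108 = -1433/1554.

α = -0.6126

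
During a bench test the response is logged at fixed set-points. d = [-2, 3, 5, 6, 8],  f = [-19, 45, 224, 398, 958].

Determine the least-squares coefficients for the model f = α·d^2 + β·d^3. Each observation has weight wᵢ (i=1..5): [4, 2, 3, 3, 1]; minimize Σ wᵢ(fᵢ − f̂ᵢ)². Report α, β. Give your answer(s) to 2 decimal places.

α = -0.90, β = 1.98

Entries of AᵀWA: Σwᵢ·d^2·d^2 = 10085, Σwᵢ·d^2·d^3 = 65829, Σwᵢ·d^3·d^3 = 450701.
Right-hand side: Σwᵢ·d^2·f = 121602, Σwᵢ·d^3·f = 835438.
So AᵀWA·[α, β]ᵀ = AᵀWf: [[10085, 65829]; [65829, 450701]]·[α, β]ᵀ = [121602, 835438]ᵀ.
det = 10085·450701 − 65829² = 211862344.
α = (121602·450701 − 65829·835438)/211862344 = -47476275/52965586; β = (10085·835438 − 65829·121602)/211862344 = 105113543/52965586.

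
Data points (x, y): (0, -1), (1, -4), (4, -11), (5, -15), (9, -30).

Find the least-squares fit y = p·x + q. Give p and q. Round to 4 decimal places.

p = -3.1732, q = -0.1417

Forming AᵀA = [[123, 19]; [19, 5]] and Aᵀy = [-393, -61]ᵀ gives AᵀA·[p, q]ᵀ = Aᵀy.
Determinant 123·5 − 19² = 254.
p = ((-393)·5 − 19·(-61))/254 = -403/127; q = (123·(-61) − 19·(-393))/254 = -18/127.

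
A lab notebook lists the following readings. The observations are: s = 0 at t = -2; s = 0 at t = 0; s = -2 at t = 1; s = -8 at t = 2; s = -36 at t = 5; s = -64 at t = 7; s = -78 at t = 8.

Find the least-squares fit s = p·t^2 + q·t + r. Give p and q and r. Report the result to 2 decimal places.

Normal-equation sums: Σt^2·t^2 = 7155, Σt^2·t = 981, Σt^2 = 147, Σt·t = 147, Σt = 21, Σ1 = 7.
And Σt^2·s = -9062, Σt·s = -1270, Σs = -188.
Normal equations: [[7155, 981, 147]; [981, 147, 21]; [147, 21, 7]]·[p, q, r]ᵀ = [-9062, -1270, -188]ᵀ.
Inverting the 3×3 Gram matrix, [p, q, r]ᵀ = [-1007/1044, -767/348, 13/1218]ᵀ.

p = -0.96, q = -2.20, r = 0.01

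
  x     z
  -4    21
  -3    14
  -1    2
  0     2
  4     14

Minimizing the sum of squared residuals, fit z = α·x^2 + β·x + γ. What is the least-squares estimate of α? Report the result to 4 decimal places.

α = 1.0278

Setting ∂/∂α … = 0 gives: 594·α + (-28)·β + 42·γ = 688;  (-28)·α + 42·β + (-4)·γ = -72;  42·α + (-4)·β + 5·γ = 53.
Row-reducing yields α = 11983/11659, β = -10624/11659, γ = 14429/11659.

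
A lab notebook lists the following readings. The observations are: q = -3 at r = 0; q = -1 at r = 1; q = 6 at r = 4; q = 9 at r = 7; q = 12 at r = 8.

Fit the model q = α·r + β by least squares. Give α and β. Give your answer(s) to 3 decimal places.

XᵀX·[α, β]ᵀ = Xᵀq reads: 130·α + 20·β = 182;  20·α + 5·β = 23.
Eliminating β: 5·(row 1) − 20·(row 2) gives 250·α = 5·182 − 20·23 = 450, so α = 9/5.
Then β = (23 − 20·(9/5))/5 = -13/5.

α = 1.800, β = -2.600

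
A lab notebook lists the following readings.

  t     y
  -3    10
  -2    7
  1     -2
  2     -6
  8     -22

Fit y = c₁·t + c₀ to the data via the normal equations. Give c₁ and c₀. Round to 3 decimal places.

With design matrix A, AᵀA = [[82, 6]; [6, 5]] and Aᵀy = [-234, -13]ᵀ.
Eliminating c₀: 5·(row 1) − 6·(row 2) gives 374·c₁ = 5·(-234) − 6·(-13) = -1092, so c₁ = -546/187.
Then c₀ = ((-13) − 6·(-546/187))/5 = 169/187.

c₁ = -2.920, c₀ = 0.904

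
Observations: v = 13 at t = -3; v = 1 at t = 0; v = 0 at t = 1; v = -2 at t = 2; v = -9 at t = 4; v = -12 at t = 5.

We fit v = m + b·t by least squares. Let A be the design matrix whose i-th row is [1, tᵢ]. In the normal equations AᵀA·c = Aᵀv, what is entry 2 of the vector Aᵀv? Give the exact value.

-139

Entry 2 ↔ basis t, so (Aᵀv)_{2} = Σᵢ (t)·vᵢ = (-3)·(13) + (0)·(1) + (1)·(0) + (2)·(-2) + (4)·(-9) + (5)·(-12) = -139.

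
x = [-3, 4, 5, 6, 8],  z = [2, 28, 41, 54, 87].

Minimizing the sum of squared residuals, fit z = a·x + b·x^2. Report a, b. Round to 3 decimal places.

a = 2.761, b = 1.030

Compute the Gram sums: Σx·x = 150, Σx·x^2 = 890, Σx^2·x^2 = 6354.
Moment sums: Σx·z = 1331, Σx^2·z = 9003.
Normal equations: [[150, 890]; [890, 6354]]·[a, b]ᵀ = [1331, 9003]ᵀ.
Eliminating b: 6354·(row 1) − 890·(row 2) gives 161000·a = 6354·1331 − 890·9003 = 444504, so a = 55563/20125.
Then b = (9003 − 890·(55563/20125))/6354 = 8293/8050.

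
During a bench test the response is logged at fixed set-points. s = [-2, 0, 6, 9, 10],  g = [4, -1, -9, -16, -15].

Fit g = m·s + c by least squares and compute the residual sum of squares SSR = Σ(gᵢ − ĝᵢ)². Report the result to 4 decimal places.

Normal-equation sums: Σs·s = 221, Σs = 23, Σ1 = 5.
And Σs·g = -356, Σg = -37.
Normal equations: [[221, 23]; [23, 5]]·[m, c]ᵀ = [-356, -37]ᵀ.
Eliminating c: 5·(row 1) − 23·(row 2) gives 576·m = 5·(-356) − 23·(-37) = -929, so m = -929/576.
Then c = ((-37) − 23·(-929/576))/5 = 11/576.
Residuals: 145/192, -587/576, 379/576, -433/288, 71/64; SSR = 3187/576.

SSR = 5.5330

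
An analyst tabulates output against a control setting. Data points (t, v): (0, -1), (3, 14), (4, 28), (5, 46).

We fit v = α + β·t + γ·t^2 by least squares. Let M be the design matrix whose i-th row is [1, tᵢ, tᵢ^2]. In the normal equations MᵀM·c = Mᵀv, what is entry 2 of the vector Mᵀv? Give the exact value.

Entry 2 ↔ basis t, so (Mᵀv)_{2} = Σᵢ (t)·vᵢ = (0)·(-1) + (3)·(14) + (4)·(28) + (5)·(46) = 384.

384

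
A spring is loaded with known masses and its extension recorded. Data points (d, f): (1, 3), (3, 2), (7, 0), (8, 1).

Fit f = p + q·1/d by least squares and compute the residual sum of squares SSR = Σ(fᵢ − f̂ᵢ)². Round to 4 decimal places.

SSR = 1.1837

From the data, Σ1 = 4, Σ1/d = 269/168, Σ1/d·1/d = 32377/28224.
And Σf = 6, Σ1/d·f = 91/24.
Normal equations: [[4, 269/168]; [269/168, 32377/28224]]·[p, q]ᵀ = [6, 91/24]ᵀ.
Determinant 4·(32377/28224) − (269/168)² = 19049/9408.
p = (6·(32377/28224) − (269/168)·(91/24))/(19049/9408) = 22909/57147; q = (4·(91/24) − (269/168)·6)/(19049/9408) = 52304/19049.
Residuals: -8380/57147, 13027/19049, -45325/57147, 14624/57147; SSR = 67646/57147.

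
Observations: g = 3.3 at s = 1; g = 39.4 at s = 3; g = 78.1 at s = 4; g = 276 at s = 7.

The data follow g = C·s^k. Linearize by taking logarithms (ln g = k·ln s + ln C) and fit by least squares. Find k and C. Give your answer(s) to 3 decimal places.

Linearized form: ln g = k·ln s + ln C. From the 4 transformed points,
Σln s = 4.4308, Σ(ln s)² = 6.9153, Σln g = 14.8461, Σln s·ln g = 21.0143.
Equations: 6.9153·k + 4.4308·ln C = 21.0143;  4.4308·k + 4·ln C = 14.8461.
Δ = 6.9153·4 − (4.4308)² = 8.0292; k = (21.0143·4 − 4.4308·14.8461)/8.0292 = 2.27632, ln C = (6.9153·14.8461 − 4.4308·21.0143)/8.0292 = 1.19004, so C = exp(1.19004) = 3.28720.

k = 2.276, C = 3.287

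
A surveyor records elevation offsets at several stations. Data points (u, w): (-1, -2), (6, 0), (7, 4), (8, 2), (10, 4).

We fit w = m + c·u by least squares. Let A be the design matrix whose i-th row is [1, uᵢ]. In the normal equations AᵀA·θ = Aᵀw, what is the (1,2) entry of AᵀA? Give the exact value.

30

Row 1 ↔ basis 1, column 2 ↔ basis u, so (AᵀA)_{1,2} = Σᵢ u = (1)·(-1) + (1)·(6) + (1)·(7) + (1)·(8) + (1)·(10) = 30.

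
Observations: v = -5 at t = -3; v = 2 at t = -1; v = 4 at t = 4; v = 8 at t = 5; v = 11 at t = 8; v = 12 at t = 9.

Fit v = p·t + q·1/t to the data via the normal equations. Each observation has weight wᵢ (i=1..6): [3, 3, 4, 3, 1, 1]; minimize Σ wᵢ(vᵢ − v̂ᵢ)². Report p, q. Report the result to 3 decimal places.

p = 1.485, q = -3.154

Setting ∂/∂p … = 0 gives: 314·p + 15·q = 419;  15·p + (483577/129600)·q = 1261/120.
(Σwᵢ·t·t = 314, Σwᵢ·t·1/t = 15, Σwᵢ·1/t·1/t = 483577/129600, Σwᵢ·t·v = 419, Σwᵢ·1/t·v = 1261/120.)
Determinant 314·(483577/129600) − 15² = 61341589/64800.
p = (419·(483577/129600) − 15·(1261/120))/(61341589/64800) = 182190563/122683178; q = (314·(1261/120) − 15·419)/(61341589/64800) = -193452840/61341589.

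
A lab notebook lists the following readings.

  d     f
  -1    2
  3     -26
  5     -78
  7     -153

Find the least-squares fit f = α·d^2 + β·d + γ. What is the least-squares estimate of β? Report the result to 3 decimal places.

β = -0.964

Sums needed: Σd^2·d^2 = 3108, Σd^2·d = 494, Σd^2 = 84, Σd·d = 84, Σd = 14, Σ1 = 4.
Right-hand side: Σd^2·f = -9679, Σd·f = -1541, Σf = -255.
Inverting the 3×3 Gram matrix, [α, β, γ]ᵀ = [-541/176, -53/55, 3673/880]ᵀ.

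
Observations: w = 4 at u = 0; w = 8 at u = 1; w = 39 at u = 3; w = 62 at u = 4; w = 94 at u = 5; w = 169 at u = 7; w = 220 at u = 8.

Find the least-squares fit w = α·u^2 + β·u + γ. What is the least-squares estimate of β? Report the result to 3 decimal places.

The normal equations are: 7460·α + 1072·β + 164·γ = 26062;  1072·α + 164·β + 28·γ = 3786;  164·α + 28·β + 7·γ = 596.
(Σu^2·u^2 = 7460, Σu^2·u = 1072, Σu^2 = 164, Σu·u = 164, Σu = 28, Σ1 = 7, Σu^2·w = 26062, Σu·w = 3786, Σw = 596.)
Solving the 3×3 system (Gaussian elimination) gives α = 3089/1014, β = 2627/1014, γ = 576/169.

β = 2.591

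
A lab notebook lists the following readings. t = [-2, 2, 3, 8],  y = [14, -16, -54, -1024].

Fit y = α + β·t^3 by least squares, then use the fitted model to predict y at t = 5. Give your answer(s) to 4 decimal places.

ŷ = -250.5146

With design matrix A, AᵀA = [[4, 539]; [539, 263001]] and Aᵀy = [-1080, -525986]ᵀ.
Eliminating β: 263001·(row 1) − 539·(row 2) gives 761483·α = 263001·(-1080) − 539·(-525986) = -534626, so α = -534626/761483.
Then β = ((-525986) − 539·(-534626/761483))/263001 = -1521824/761483.
At t = 5: ŷ = (-534626/761483)·(1) + (-1521824/761483)·(125) = -190762626/761483.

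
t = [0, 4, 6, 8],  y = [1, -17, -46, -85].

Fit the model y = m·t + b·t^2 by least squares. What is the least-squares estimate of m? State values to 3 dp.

The normal equations are: 116·m + 792·b = -1024;  792·m + 5648·b = -7368.
(Σt·t = 116, Σt·t^2 = 792, Σt^2·t^2 = 5648, Σt·y = -1024, Σt^2·y = -7368.)
Determinant 116·5648 − 792² = 27904.
m = ((-1024)·5648 − 792·(-7368))/27904 = 811/436; b = (116·(-7368) − 792·(-1024))/27904 = -1365/872.

m = 1.860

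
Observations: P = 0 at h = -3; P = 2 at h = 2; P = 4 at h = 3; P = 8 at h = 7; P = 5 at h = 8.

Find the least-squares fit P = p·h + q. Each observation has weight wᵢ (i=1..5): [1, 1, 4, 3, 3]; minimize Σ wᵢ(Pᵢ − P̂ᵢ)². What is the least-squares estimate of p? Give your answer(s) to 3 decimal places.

Compute the Gram sums: Σwᵢ·h·h = 388, Σwᵢ·h = 56, Σwᵢ·1 = 12.
Moment sums: Σwᵢ·h·P = 340, Σwᵢ·P = 57.
MᵀWM·[p, q]ᵀ = MᵀWP becomes [[388, 56]; [56, 12]]·[p, q]ᵀ = [340, 57]ᵀ.
Eliminating q: 12·(row 1) − 56·(row 2) gives 1520·p = 12·340 − 56·57 = 888, so p = 111/190.
Then q = (57 − 56·(111/190))/12 = 769/380.

p = 0.584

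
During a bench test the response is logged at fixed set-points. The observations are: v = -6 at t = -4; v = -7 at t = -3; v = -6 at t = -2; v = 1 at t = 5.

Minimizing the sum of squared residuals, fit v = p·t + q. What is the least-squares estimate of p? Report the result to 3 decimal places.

Compute the Gram sums: Σt·t = 54, Σt = -4, Σ1 = 4.
Moment sums: Σt·v = 62, Σv = -18.
Normal equations: [[54, -4]; [-4, 4]]·[p, q]ᵀ = [62, -18]ᵀ.
Δ = 54·4 − (-4)² = 200.
p = (62·4 − (-4)·(-18))/200 = 22/25; q = (54·(-18) − (-4)·62)/200 = -181/50.

p = 0.880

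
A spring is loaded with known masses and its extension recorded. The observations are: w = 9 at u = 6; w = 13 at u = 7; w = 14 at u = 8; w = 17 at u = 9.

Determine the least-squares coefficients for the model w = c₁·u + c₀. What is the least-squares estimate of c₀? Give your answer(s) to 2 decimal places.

c₀ = -5.50

Compute the Gram sums: Σu·u = 230, Σu = 30, Σ1 = 4.
Moment sums: Σu·w = 410, Σw = 53.
So XᵀX·[c₁, c₀]ᵀ = Xᵀw: [[230, 30]; [30, 4]]·[c₁, c₀]ᵀ = [410, 53]ᵀ.
Eliminating c₀: 4·(row 1) − 30·(row 2) gives 20·c₁ = 4·410 − 30·53 = 50, so c₁ = 5/2.
Then c₀ = (53 − 30·(5/2))/4 = -11/2.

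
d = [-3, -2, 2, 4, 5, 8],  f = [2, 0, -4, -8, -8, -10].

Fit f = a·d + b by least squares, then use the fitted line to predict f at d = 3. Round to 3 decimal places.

f̂ = -5.418

XᵀX·[a, b]ᵀ = Xᵀf reads: 122·a + 14·b = -166;  14·a + 6·b = -28.
det = 122·6 − 14² = 536.
a = ((-166)·6 − 14·(-28))/536 = -151/134; b = (122·(-28) − 14·(-166))/536 = -273/134.
At d = 3: f̂ = (-151/134)·(3) + (-273/134)·(1) = -363/67.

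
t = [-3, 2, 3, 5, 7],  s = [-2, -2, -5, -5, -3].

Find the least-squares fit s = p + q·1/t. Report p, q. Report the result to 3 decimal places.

Compute the Gram sums: Σ1 = 5, Σ1/t = 59/70, Σ1/t·1/t = 23489/44100.
Right-hand side: Σs = -17, Σ1/t·s = -24/7.
So MᵀM·[p, q]ᵀ = Mᵀs: [[5, 59/70]; [59/70, 23489/44100]]·[p, q]ᵀ = [-17, -24/7]ᵀ.
det = 5·(23489/44100) − (59/70)² = 21529/11025.
p = ((-17)·(23489/44100) − (59/70)·(-24/7))/(21529/11025) = -271873/86116; q = (5·(-24/7) − (59/70)·(-17))/(21529/11025) = -62055/43058.

p = -3.157, q = -1.441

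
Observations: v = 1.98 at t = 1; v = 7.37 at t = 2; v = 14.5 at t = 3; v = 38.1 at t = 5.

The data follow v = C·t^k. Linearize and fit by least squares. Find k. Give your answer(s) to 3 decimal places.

With ln vᵢ as the transformed response and ln tᵢ as the regressor:
Sums: Σln t = 3.4012, Σ(ln t)² = 4.2777, Σln v = 8.9949, Σln t·ln v = 10.1811.
Normal system: [[4.2777, 3.4012]; [3.4012, 4]]·[k, ln C]ᵀ = [10.1811, 8.9949]ᵀ.
Δ = 4.2777·4 − (3.4012)² = 5.5426; k = (10.1811·4 − 3.4012·8.9949)/5.5426 = 1.82781, ln C = (4.2777·8.9949 − 3.4012·10.1811)/5.5426 = 0.69453.

k = 1.828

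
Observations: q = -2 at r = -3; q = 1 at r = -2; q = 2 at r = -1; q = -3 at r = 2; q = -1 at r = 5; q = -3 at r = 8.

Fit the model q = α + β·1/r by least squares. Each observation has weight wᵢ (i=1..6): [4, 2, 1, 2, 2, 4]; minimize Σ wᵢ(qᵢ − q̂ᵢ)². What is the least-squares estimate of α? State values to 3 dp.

With design matrix X, XᵀWX = [[15, -43/30]; [-43/30, 9313/3600]] and XᵀWq = [-24, -157/30]ᵀ.
Determinant 15·(9313/3600) − (-43/30)² = 132299/3600.
α = ((-24)·(9313/3600) − (-43/30)·(-157/30))/(132299/3600) = -250516/132299; β = (15·(-157/30) − (-43/30)·(-24))/(132299/3600) = -406440/132299.

α = -1.894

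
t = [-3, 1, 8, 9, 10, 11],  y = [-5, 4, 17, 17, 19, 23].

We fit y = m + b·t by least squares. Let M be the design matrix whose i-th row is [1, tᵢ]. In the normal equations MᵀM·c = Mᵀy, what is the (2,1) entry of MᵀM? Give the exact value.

36

Row 2 ↔ basis t, column 1 ↔ basis 1, so (MᵀM)_{2,1} = Σᵢ t = (-3)·(1) + (1)·(1) + (8)·(1) + (9)·(1) + (10)·(1) + (11)·(1) = 36.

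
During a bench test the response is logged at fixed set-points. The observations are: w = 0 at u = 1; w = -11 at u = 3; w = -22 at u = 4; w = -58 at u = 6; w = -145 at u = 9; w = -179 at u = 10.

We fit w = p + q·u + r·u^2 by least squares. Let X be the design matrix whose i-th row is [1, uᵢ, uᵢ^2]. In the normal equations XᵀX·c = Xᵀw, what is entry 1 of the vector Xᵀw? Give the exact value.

Entry 1 ↔ basis 1, so (Xᵀw)_{1} = Σᵢ wᵢ = (1)·(0) + (1)·(-11) + (1)·(-22) + (1)·(-58) + (1)·(-145) + (1)·(-179) = -415.

-415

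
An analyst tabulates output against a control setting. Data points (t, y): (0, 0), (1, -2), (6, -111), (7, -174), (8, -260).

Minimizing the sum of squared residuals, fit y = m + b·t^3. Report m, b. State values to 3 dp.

Compute the Gram sums: Σ1 = 5, Σt^3 = 1072, Σt^3·t^3 = 426450.
And Σy = -547, Σt^3·y = -216780.
Eliminating b: 426450·(row 1) − 1072·(row 2) gives 983066·m = 426450·(-547) − 1072·(-216780) = -879990, so m = -439995/491533.
Then b = ((-216780) − 1072·(-439995/491533))/426450 = -248758/491533.

m = -0.895, b = -0.506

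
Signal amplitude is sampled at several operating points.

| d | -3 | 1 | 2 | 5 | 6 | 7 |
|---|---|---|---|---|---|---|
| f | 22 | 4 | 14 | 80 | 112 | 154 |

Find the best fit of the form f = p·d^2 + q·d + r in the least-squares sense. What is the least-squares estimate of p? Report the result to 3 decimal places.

p = 2.948

The normal system AᵀA·[p, q, r]ᵀ = Aᵀf is [[4420, 666, 124]; [666, 124, 18]; [124, 18, 6]]·[p, q, r]ᵀ = [13836, 2116, 386]ᵀ.
Row-reducing yields p = 13763/4669, q = 6094/4669, r = -335/667.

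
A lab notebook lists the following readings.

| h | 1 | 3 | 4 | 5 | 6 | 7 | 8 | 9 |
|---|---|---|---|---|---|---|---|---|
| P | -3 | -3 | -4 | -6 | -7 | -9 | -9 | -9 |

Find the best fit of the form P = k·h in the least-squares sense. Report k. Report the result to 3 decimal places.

k = -1.125

With design matrix A, AᵀA = [[281]] and AᵀP = [-316]ᵀ.
k = (-316)/281 = -1.12456.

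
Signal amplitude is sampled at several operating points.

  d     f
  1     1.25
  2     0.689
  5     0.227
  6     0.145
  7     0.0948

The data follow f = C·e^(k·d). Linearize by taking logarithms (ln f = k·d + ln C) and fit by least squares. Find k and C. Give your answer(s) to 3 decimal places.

k = -0.416, C = 1.758

Taking logs, ln f = k·d + ln C, so regress ln f on d.
AᵀA = [[115.0000, 21.0000]; [21.0000, 5]], rhs = [-36.0139, -5.9192]ᵀ  (here Σd = 21.0000, Σ(d)² = 115.0000, Σln f = -5.9192, Σd·ln f = -36.0139).
Solving (det = 134.0000): k = -0.41617, ln C = 0.56408, so C = exp(0.56408) = 1.75783.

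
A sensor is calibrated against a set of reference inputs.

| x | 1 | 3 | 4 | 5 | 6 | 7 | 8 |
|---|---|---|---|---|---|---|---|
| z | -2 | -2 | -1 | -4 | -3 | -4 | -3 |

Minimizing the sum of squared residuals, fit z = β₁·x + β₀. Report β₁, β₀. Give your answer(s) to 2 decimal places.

Normal-equation sums: Σx·x = 200, Σx = 34, Σ1 = 7.
And Σx·z = -102, Σz = -19.
So MᵀM·[β₁, β₀]ᵀ = Mᵀz: [[200, 34]; [34, 7]]·[β₁, β₀]ᵀ = [-102, -19]ᵀ.
Δ = 200·7 − 34² = 244.
β₁ = ((-102)·7 − 34·(-19))/244 = -17/61; β₀ = (200·(-19) − 34·(-102))/244 = -83/61.

β₁ = -0.28, β₀ = -1.36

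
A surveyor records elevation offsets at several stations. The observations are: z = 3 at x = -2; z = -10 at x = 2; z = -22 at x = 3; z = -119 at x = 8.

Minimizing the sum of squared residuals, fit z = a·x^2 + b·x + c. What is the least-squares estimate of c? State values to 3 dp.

c = 2.075

Sums needed: Σx^2·x^2 = 4209, Σx^2·x = 539, Σx^2 = 81, Σx·x = 81, Σx = 11, Σ1 = 4.
And Σx^2·z = -7842, Σx·z = -1044, Σz = -148.
Normal equations: [[4209, 539, 81]; [539, 81, 11]; [81, 11, 4]]·[a, b, c]ᵀ = [-7842, -1044, -148]ᵀ.
Inverting the 3×3 Gram matrix, [a, b, c]ᵀ = [-17773/12140, -8325/2428, 6298/3035]ᵀ.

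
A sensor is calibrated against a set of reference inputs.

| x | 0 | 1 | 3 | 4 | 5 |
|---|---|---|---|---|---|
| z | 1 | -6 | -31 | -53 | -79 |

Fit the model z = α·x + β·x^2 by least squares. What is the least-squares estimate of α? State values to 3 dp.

α = -2.689

Normal-equation sums: Σx·x = 51, Σx·x^2 = 217, Σx^2·x^2 = 963.
For Aᵀz: Σx·z = -706, Σx^2·z = -3108.
det = 51·963 − 217² = 2024.
α = ((-706)·963 − 217·(-3108))/2024 = -2721/1012; β = (51·(-3108) − 217·(-706))/2024 = -2653/1012.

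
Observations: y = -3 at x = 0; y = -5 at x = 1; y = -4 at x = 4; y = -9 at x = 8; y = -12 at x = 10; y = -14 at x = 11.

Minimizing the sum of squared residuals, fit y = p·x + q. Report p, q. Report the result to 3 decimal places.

p = -0.921, q = -2.616

AᵀA·[p, q]ᵀ = Aᵀy reads: 302·p + 34·q = -367;  34·p + 6·q = -47.
(Σx·x = 302, Σx = 34, Σ1 = 6, Σx·y = -367, Σy = -47.)
Determinant 302·6 − 34² = 656.
p = ((-367)·6 − 34·(-47))/656 = -151/164; q = (302·(-47) − 34·(-367))/656 = -429/164.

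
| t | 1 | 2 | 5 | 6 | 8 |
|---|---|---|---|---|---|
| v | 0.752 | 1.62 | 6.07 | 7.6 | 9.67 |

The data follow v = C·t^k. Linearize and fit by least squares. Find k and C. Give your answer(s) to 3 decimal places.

k = 1.279, C = 0.727

Let Y = ln v. Fitting Y = k·ln t + ln C by least squares:
XᵀX = [[10.6052, 6.1738]; [6.1738, 5]], rhs = [11.5891, 6.2979]ᵀ  (here Σln t = 6.1738, Σ(ln t)² = 10.6052, Σln v = 6.2979, Σln t·ln v = 11.5891).
Solving (det = 14.9105): k = 1.27850, ln C = -0.31905, so C = exp(-0.31905) = 0.72684.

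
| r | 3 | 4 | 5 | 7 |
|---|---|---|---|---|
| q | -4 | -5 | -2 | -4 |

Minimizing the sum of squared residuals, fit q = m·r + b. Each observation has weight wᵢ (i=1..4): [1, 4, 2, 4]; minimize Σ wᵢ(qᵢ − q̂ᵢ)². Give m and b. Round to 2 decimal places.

Setting ∂/∂m … = 0 gives: 319·m + 57·b = -224;  57·m + 11·b = -44.
Determinant 319·11 − 57² = 260.
m = ((-224)·11 − 57·(-44))/260 = 11/65; b = (319·(-44) − 57·(-224))/260 = -317/65.

m = 0.17, b = -4.88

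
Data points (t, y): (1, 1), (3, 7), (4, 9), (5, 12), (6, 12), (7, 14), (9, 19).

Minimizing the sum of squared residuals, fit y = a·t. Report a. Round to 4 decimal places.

a = 2.1152

Sums needed: Σt·t = 217.
For Mᵀy: Σt·y = 459.
a = 459/217 = 2.11521.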